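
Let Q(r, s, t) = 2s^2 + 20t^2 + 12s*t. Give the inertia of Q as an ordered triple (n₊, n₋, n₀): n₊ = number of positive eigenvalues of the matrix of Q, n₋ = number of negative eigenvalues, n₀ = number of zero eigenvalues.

The associated matrix is A = [[0, 0, 0], [0, 2, 6], [0, 6, 20]].
Symmetric row and column elimination reduces A to a congruent diagonal form with pivots 0, 2, 2.
So there are 2 positive, 1 zero pivots.

(2, 0, 1)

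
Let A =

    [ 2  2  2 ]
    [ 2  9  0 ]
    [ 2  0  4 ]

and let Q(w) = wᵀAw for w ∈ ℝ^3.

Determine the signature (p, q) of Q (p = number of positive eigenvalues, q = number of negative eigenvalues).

Applying the same elementary operations to the rows and columns of A produces a congruent diagonal matrix with entries 2, 7, 10/7.
So there are 3 positive pivots.

(3, 0)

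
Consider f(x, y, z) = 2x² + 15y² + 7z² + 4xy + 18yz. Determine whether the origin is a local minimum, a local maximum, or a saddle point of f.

local minimum

The Hessian at the origin is H = [[4, 4, 0], [4, 30, 18], [0, 18, 14]].
Congruent diagonalization of H (simultaneous row and column reduction) yields pivots 4, 26, 20/13.
Counting signs: 3 positive.
H is positive definite, so the origin is a strict local minimum.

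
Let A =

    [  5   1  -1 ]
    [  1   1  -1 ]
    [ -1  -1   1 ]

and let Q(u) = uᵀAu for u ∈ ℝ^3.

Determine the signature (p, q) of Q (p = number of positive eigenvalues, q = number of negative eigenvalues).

Congruent diagonalization of A (simultaneous row and column reduction) yields pivots 5, 4/5, 0.
So there are 2 positive, 1 zero pivots.

(2, 0)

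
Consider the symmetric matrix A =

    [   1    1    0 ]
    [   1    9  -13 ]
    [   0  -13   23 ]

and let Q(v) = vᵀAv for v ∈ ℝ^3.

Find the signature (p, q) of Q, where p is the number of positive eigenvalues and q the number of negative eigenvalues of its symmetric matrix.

Symmetric row and column elimination reduces A to a congruent diagonal form with pivots 1, 8, 15/8.
Counting signs: 3 positive.

(3, 0)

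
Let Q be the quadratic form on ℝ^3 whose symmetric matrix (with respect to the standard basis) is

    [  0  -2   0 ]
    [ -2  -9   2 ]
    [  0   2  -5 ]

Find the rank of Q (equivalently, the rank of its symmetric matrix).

Row reduction of A gives 3 nonzero rows, so rank A = 3.

3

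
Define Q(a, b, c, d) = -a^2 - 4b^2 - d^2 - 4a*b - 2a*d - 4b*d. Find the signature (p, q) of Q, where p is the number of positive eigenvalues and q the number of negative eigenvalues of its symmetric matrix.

(0, 1)

Write A = [[-1, -2, 0, -1], [-2, -4, 0, -2], [0, 0, 0, 0], [-1, -2, 0, -1]].
Row-reducing A symmetrically gives the diagonal entries -1, 0, 0, 0.
So there are 1 negative, 3 zero pivots.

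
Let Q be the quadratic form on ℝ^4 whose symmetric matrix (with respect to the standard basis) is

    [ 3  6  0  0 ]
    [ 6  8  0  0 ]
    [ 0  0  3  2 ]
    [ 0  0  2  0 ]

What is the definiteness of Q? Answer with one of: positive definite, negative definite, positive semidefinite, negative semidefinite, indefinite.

Congruent diagonalization of A (simultaneous row and column reduction) yields pivots 3, -4, 3, -4/3.
Counting signs: 2 positive, 2 negative.
Hence Q is indefinite.

indefinite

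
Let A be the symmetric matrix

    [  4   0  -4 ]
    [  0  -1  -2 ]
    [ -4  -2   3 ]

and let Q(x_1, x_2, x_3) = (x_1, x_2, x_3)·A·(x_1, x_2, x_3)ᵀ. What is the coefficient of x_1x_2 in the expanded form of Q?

The coefficient of x_1x_2 is A[1,2] + A[2,1] = 2·0 = 0.

0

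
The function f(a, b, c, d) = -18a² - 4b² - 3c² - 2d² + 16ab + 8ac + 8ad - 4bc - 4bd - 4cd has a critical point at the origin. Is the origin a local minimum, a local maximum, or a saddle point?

local maximum

The Hessian at the origin is H = [[-36, 16, 8, 8], [16, -8, -4, -4], [8, -4, -6, -4], [8, -4, -4, -4]].
Symmetric row and column elimination reduces H to a congruent diagonal form with pivots -36, -8/9, -4, -1.
Counting signs: 4 negative.
H is negative definite, so the origin is a strict local maximum.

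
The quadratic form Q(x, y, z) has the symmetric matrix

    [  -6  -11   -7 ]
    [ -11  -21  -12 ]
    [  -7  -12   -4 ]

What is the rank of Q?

Symmetric row and column elimination reduces A to a congruent diagonal form with pivots -6, -5/6, 5.
That gives 1 positive, 2 negative pivots.
The rank is the number of nonzero pivots: 3.

3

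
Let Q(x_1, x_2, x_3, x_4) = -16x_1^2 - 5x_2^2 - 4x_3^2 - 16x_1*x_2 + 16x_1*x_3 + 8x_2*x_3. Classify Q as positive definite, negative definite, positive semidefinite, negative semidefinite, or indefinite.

Write A = [[-16, -8, 8, 0], [-8, -5, 4, 0], [8, 4, -4, 0], [0, 0, 0, 0]].
Row-reducing A symmetrically gives the diagonal entries -16, -1, 0, 0.
So there are 2 negative, 2 zero pivots.
Hence Q is negative semidefinite.

negative semidefinite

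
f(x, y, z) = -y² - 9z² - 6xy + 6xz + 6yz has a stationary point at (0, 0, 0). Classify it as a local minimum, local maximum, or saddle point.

The Hessian at the origin is H = [[0, -6, 6], [-6, -2, 6], [6, 6, -18]].
H is indefinite, so the origin is a saddle point.

saddle point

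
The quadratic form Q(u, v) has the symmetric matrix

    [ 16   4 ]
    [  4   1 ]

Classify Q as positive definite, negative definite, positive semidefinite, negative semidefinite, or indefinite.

positive semidefinite

For the 2×2 matrix [[16, 4], [4, 1]]: det = 16·1 − (4)² = 0, trace = 17.
det = 0 so one eigenvalue is zero; the form is semidefinite with the sign of the trace.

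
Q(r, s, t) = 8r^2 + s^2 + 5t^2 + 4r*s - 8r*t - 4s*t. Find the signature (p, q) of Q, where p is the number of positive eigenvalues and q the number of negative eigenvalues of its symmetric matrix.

(3, 0)

The associated matrix is A = [[8, 2, -4], [2, 1, -2], [-4, -2, 5]].
Congruent diagonalization of A (simultaneous row and column reduction) yields pivots 8, 1/2, 1.
That gives 3 positive pivots.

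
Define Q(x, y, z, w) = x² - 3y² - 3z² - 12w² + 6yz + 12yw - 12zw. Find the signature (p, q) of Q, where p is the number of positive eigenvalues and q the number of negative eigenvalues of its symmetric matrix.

(1, 1)

The associated matrix is A = [[1, 0, 0, 0], [0, -3, 3, 6], [0, 3, -3, -6], [0, 6, -6, -12]].
Congruent diagonalization of A (simultaneous row and column reduction) yields pivots 1, -3, 0, 0.
Counting signs: 1 positive, 1 negative, 2 zero.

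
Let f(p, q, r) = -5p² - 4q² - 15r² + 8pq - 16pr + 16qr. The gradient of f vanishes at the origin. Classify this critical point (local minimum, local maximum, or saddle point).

saddle point

The Hessian at the origin is H = [[-10, 8, -16], [8, -8, 16], [-16, 16, -30]].
Symmetric row and column elimination reduces H to a congruent diagonal form with pivots -10, -8/5, 2.
That gives 1 positive, 2 negative pivots.
H is indefinite, so the origin is a saddle point.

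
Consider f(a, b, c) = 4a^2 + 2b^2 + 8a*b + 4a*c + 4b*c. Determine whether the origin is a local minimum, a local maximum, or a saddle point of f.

saddle point

The Hessian at the origin is H = [[8, 8, 4], [8, 4, 4], [4, 4, 0]].
Applying the same elementary operations to the rows and columns of H produces a congruent diagonal matrix with entries 8, -4, -2.
So there are 1 positive, 2 negative pivots.
H is indefinite, so the origin is a saddle point.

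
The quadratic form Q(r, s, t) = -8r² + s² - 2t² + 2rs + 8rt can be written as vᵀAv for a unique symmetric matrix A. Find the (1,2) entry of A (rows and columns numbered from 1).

1

The coefficient of r·s in Q is 2. For a symmetric A this equals A[1,2] + A[2,1] = 2·A[1,2].
So A[1,2] = 2/2 = 1.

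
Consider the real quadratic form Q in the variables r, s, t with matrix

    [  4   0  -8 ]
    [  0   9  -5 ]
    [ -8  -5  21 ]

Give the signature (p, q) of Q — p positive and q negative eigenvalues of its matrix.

(3, 0)

Applying the same elementary operations to the rows and columns of A produces a congruent diagonal matrix with entries 4, 9, 20/9.
That gives 3 positive pivots.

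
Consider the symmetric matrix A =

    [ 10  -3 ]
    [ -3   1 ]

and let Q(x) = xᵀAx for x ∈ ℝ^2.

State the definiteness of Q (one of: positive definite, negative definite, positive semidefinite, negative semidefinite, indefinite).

positive definite

For the 2×2 matrix [[10, -3], [-3, 1]]: det = 10·1 − (-3)² = 1, trace = 11.
det > 0 so both eigenvalues share the sign of the trace; trace = 11 > 0 ⇒ both positive.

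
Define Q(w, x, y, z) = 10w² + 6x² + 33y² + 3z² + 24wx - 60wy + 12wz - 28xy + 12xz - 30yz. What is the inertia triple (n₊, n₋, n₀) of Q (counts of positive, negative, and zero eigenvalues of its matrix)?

The symmetric matrix is A = [[10, 12, -30, 6], [12, 6, -14, 6], [-30, -14, 33, -15], [6, 6, -15, 3]].
Congruent diagonalization of A (simultaneous row and column reduction) yields pivots 10, -42/5, 13/21, -6/13.
Counting signs: 2 positive, 2 negative.

(2, 2, 0)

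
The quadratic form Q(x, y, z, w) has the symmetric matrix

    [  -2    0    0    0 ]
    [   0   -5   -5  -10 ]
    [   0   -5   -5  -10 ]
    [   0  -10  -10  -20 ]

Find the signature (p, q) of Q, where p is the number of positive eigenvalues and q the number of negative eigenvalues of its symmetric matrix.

(0, 2)

Row-reducing A symmetrically gives the diagonal entries -2, -5, 0, 0.
Counting signs: 2 negative, 2 zero.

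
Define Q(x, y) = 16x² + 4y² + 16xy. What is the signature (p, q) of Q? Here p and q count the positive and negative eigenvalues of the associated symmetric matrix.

(1, 0)

The associated matrix is A = [[16, 8], [8, 4]].
Symmetric row and column elimination reduces A to a congruent diagonal form with pivots 16, 0.
That gives 1 positive, 1 zero pivots.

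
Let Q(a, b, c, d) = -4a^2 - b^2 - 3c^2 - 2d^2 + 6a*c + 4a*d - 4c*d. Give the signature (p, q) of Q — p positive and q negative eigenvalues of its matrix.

Write A = [[-4, 0, 3, 2], [0, -1, 0, 0], [3, 0, -3, -2], [2, 0, -2, -2]].
Symmetric row and column elimination reduces A to a congruent diagonal form with pivots -4, -1, -3/4, -2/3.
So there are 4 negative pivots.

(0, 4)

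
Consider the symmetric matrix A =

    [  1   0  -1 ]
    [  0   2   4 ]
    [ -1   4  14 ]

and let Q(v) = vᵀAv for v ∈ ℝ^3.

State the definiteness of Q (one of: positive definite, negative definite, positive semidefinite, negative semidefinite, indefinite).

positive definite

An LDLᵀ factorisation of A has diagonal entries 1, 2, 5.
So there are 3 positive pivots.
Hence Q is positive definite.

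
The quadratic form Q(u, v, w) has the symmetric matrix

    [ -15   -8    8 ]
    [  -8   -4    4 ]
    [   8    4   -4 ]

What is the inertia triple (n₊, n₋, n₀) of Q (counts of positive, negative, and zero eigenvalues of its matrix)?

Symmetric row and column elimination reduces A to a congruent diagonal form with pivots -15, 4/15, 0.
That gives 1 positive, 1 negative, 1 zero pivots.

(1, 1, 1)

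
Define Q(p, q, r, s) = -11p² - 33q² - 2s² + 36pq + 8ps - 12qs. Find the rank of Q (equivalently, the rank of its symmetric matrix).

The associated matrix is A = [[-11, 18, 0, 4], [18, -33, 0, -6], [0, 0, 0, 0], [4, -6, 0, -2]].
Row-reducing A symmetrically gives the diagonal entries -11, -39/11, 0, -6/13.
Counting signs: 3 negative, 1 zero.
The rank is the number of nonzero pivots: 3.

3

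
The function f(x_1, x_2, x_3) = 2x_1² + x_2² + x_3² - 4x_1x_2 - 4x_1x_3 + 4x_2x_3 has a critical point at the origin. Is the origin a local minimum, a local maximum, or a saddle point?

saddle point

The Hessian at the origin is H = [[4, -4, -4], [-4, 2, 4], [-4, 4, 2]].
Congruent diagonalization of H (simultaneous row and column reduction) yields pivots 4, -2, -2.
Counting signs: 1 positive, 2 negative.
H is indefinite, so the origin is a saddle point.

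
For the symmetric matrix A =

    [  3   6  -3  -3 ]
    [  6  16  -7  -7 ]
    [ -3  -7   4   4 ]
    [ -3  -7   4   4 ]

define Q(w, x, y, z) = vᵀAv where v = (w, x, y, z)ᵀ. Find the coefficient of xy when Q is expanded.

-14

The coefficient of xy is A[2,3] + A[3,2] = 2·(-7) = -14.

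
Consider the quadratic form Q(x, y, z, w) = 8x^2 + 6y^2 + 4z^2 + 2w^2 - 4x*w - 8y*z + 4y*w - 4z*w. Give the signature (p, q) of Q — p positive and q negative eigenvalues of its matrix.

(4, 0)

The associated matrix is A = [[8, 0, 0, -2], [0, 6, -4, 2], [0, -4, 4, -2], [-2, 2, -2, 2]].
Symmetric row and column elimination reduces A to a congruent diagonal form with pivots 8, 6, 4/3, 1/2.
Counting signs: 4 positive.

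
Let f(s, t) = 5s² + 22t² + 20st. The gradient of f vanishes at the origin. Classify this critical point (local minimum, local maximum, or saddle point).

local minimum

The Hessian at the origin is H = [[10, 20], [20, 44]].
det H = 10·44 − (20)² = 40 > 0 and H[1,1] = 10 > 0, so H is positive definite.
Therefore the origin is a local minimum.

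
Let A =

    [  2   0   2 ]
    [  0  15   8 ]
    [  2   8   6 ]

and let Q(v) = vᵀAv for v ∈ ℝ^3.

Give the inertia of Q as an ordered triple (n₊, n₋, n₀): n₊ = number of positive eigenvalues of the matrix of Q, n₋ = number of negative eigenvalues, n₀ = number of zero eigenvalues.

Row-reducing A symmetrically gives the diagonal entries 2, 15, -4/15.
That gives 2 positive, 1 negative pivots.

(2, 1, 0)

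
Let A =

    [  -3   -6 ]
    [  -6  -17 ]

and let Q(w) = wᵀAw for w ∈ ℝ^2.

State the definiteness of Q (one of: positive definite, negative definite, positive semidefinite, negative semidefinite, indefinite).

negative definite

Symmetric row and column elimination reduces A to a congruent diagonal form with pivots -3, -5.
That gives 2 negative pivots.
Hence Q is negative definite.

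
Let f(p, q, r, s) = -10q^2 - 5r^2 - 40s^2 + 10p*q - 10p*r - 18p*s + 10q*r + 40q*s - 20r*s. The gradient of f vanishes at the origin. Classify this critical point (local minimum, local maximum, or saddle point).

The Hessian at the origin is H = [[0, 10, -10, -18], [10, -20, 10, 40], [-10, 10, -10, -20], [-18, 40, -20, -80]].
H is indefinite, so the origin is a saddle point.

saddle point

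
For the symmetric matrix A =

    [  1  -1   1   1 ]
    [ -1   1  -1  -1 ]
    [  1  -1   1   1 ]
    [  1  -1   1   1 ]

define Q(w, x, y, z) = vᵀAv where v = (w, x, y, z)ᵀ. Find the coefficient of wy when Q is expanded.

The coefficient of wy is A[1,3] + A[3,1] = 2·1 = 2.

2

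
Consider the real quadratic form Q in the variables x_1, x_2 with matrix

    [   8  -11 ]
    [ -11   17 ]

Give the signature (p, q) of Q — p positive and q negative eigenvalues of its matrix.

(2, 0)

Row-reducing A symmetrically gives the diagonal entries 8, 15/8.
So there are 2 positive pivots.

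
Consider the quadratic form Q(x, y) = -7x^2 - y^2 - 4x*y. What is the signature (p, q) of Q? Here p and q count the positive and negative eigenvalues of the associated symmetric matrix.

(0, 2)

Write A = [[-7, -2], [-2, -1]].
Congruent diagonalization of A (simultaneous row and column reduction) yields pivots -7, -3/7.
So there are 2 negative pivots.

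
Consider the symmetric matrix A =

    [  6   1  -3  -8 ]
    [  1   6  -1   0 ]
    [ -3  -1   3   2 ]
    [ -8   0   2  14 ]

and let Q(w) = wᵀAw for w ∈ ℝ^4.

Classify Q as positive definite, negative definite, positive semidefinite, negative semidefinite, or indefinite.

positive definite

Row-reducing A symmetrically gives the diagonal entries 6, 35/6, 51/35, 10/17.
Counting signs: 4 positive.
Hence Q is positive definite.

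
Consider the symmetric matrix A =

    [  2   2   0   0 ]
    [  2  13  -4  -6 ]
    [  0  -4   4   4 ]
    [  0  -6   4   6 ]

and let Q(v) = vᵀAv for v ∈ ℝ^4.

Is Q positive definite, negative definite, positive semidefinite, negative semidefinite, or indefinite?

positive definite

Leading principal minors: Δ_1 = 2, Δ_2 = 22, Δ_3 = 56, Δ_4 = 80.
All leading principal minors are positive, so by Sylvester's criterion Q is positive definite.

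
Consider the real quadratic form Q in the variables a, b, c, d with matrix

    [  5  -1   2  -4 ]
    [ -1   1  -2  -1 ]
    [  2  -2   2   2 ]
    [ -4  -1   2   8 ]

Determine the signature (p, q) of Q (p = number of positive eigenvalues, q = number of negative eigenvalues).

Applying the same elementary operations to the rows and columns of A produces a congruent diagonal matrix with entries 5, 4/5, -2, 3/4.
Counting signs: 3 positive, 1 negative.

(3, 1)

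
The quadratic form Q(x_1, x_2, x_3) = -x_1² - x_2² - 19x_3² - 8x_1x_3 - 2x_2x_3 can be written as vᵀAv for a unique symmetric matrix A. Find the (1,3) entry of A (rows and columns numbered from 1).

The coefficient of x_1·x_3 in Q is -8. For a symmetric A this equals A[1,3] + A[3,1] = 2·A[1,3].
So A[1,3] = -8/2 = -4.

-4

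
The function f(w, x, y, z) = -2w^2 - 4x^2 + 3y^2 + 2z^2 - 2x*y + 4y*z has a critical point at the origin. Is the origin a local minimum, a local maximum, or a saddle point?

saddle point

The Hessian at the origin is H = [[-4, 0, 0, 0], [0, -8, -2, 0], [0, -2, 6, 4], [0, 0, 4, 4]].
Symmetric row and column elimination reduces H to a congruent diagonal form with pivots -4, -8, 13/2, 20/13.
That gives 2 positive, 2 negative pivots.
H is indefinite, so the origin is a saddle point.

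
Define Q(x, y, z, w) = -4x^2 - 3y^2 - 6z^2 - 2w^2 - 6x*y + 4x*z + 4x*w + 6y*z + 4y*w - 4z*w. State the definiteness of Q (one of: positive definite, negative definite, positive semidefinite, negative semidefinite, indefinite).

The symmetric matrix of Q is A = [[-4, -3, 2, 2], [-3, -3, 3, 2], [2, 3, -6, -2], [2, 2, -2, -2]].
Leading principal minors: Δ_1 = -4, Δ_2 = 3, Δ_3 = -6, Δ_4 = 4.
The signs alternate starting with Δ_1 < 0, so by Sylvester's criterion Q is negative definite.

negative definite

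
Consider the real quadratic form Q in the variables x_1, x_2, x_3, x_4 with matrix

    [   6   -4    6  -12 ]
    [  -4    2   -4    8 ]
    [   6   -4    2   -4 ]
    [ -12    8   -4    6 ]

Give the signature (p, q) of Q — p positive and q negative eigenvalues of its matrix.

Applying the same elementary operations to the rows and columns of A produces a congruent diagonal matrix with entries 6, -2/3, -4, -2.
That gives 1 positive, 3 negative pivots.

(1, 3)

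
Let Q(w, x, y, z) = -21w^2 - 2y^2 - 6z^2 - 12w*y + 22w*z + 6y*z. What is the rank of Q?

3

Write A = [[-21, 0, -6, 11], [0, 0, 0, 0], [-6, 0, -2, 3], [11, 0, 3, -6]].
Row-reducing A symmetrically gives the diagonal entries -21, 0, -2/7, -1/6.
So there are 3 negative, 1 zero pivots.
The rank is the number of nonzero pivots: 3.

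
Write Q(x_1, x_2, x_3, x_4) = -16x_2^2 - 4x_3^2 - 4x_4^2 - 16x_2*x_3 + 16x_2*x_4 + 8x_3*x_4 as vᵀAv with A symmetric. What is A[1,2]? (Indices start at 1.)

The coefficient of x_1·x_2 in Q is 0. For a symmetric A this equals A[1,2] + A[2,1] = 2·A[1,2].
So A[1,2] = 0/2 = 0.

0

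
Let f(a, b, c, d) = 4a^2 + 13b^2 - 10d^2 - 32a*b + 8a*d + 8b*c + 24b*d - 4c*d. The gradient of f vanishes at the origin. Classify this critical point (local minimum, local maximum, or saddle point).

The Hessian at the origin is H = [[8, -32, 0, 8], [-32, 26, 8, 24], [0, 8, 0, -4], [8, 24, -4, -20]].
Row-reducing H symmetrically gives the diagonal entries 8, -102, 32/51, 5/2.
That gives 3 positive, 1 negative pivots.
H is indefinite, so the origin is a saddle point.

saddle point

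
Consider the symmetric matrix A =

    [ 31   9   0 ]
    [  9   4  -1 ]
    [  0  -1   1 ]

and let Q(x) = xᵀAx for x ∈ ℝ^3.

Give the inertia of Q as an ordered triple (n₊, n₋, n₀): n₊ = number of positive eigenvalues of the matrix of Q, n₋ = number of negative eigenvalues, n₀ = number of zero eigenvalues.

Applying the same elementary operations to the rows and columns of A produces a congruent diagonal matrix with entries 31, 43/31, 12/43.
So there are 3 positive pivots.

(3, 0, 0)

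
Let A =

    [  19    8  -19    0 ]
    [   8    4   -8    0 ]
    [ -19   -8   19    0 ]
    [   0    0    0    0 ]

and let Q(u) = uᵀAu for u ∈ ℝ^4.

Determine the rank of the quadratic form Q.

Applying the same elementary operations to the rows and columns of A produces a congruent diagonal matrix with entries 19, 12/19, 0, 0.
Counting signs: 2 positive, 2 zero.
The rank is the number of nonzero pivots: 2.

2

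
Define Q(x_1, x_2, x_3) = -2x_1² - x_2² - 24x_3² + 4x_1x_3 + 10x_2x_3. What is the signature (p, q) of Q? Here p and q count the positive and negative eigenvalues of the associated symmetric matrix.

The associated matrix is A = [[-2, 0, 2], [0, -1, 5], [2, 5, -24]].
Applying the same elementary operations to the rows and columns of A produces a congruent diagonal matrix with entries -2, -1, 3.
That gives 1 positive, 2 negative pivots.

(1, 2)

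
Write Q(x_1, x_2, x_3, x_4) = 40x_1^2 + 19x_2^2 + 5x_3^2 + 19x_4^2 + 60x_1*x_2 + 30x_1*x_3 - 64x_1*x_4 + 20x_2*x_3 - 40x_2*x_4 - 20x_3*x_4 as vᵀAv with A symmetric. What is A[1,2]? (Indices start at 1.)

The coefficient of x_1·x_2 in Q is 60. For a symmetric A this equals A[1,2] + A[2,1] = 2·A[1,2].
So A[1,2] = 60/2 = 30.

30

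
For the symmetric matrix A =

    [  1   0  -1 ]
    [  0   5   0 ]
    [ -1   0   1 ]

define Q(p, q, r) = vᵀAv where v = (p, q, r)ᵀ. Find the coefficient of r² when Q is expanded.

The coefficient of r² is the diagonal entry A[3,3] = 1.

1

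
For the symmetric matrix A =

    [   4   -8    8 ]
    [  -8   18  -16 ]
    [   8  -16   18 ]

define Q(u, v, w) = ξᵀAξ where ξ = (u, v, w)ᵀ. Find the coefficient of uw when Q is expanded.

16

The coefficient of uw is A[1,3] + A[3,1] = 2·8 = 16.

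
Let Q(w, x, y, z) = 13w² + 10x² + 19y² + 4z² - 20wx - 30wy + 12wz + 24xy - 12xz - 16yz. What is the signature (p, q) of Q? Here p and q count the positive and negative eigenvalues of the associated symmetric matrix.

(3, 0)

Write A = [[13, -10, -15, 6], [-10, 10, 12, -6], [-15, 12, 19, -8], [6, -6, -8, 4]].
Congruent diagonalization of A (simultaneous row and column reduction) yields pivots 13, 30/13, 8/5, 0.
Counting signs: 3 positive, 1 zero.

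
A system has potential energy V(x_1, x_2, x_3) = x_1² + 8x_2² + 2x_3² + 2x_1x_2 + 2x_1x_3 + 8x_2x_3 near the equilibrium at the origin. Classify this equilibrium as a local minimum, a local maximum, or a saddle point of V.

The Hessian at the origin is H = [[2, 2, 2], [2, 16, 8], [2, 8, 4]].
An LDLᵀ factorisation of H has diagonal entries 2, 14, -4/7.
Counting signs: 2 positive, 1 negative.
H is indefinite, so the origin is a saddle point.

saddle point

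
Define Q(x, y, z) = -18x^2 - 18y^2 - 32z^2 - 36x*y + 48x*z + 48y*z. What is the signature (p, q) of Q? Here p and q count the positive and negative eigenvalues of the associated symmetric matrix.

(0, 1)

The symmetric matrix is A = [[-18, -18, 24], [-18, -18, 24], [24, 24, -32]].
Symmetric row and column elimination reduces A to a congruent diagonal form with pivots -18, 0, 0.
Counting signs: 1 negative, 2 zero.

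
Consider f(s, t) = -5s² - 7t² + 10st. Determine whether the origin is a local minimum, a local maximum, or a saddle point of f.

The Hessian at the origin is H = [[-10, 10], [10, -14]].
det H = -10·-14 − (10)² = 40 > 0 and H[1,1] = -10 < 0, so H is negative definite.
Therefore the origin is a local maximum.

local maximum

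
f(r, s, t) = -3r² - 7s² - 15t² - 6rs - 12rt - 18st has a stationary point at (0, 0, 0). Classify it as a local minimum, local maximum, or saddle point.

local maximum

The Hessian at the origin is H = [[-6, -6, -12], [-6, -14, -18], [-12, -18, -30]].
Symmetric row and column elimination reduces H to a congruent diagonal form with pivots -6, -8, -3/2.
So there are 3 negative pivots.
H is negative definite, so the origin is a strict local maximum.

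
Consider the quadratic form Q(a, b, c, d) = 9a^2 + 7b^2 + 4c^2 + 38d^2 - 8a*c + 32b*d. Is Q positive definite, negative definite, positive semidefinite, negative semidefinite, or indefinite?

The symmetric matrix of Q is A = [[9, 0, -4, 0], [0, 7, 0, 16], [-4, 0, 4, 0], [0, 16, 0, 38]].
Leading principal minors: Δ_1 = 9, Δ_2 = 63, Δ_3 = 140, Δ_4 = 200.
All leading principal minors are positive, so by Sylvester's criterion Q is positive definite.

positive definite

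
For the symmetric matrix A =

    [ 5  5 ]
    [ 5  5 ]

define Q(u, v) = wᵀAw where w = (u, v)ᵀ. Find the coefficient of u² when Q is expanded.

The coefficient of u² is the diagonal entry A[1,1] = 5.

5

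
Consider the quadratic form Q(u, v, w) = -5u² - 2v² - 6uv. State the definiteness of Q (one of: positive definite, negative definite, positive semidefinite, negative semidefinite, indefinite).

Write A = [[-5, -3, 0], [-3, -2, 0], [0, 0, 0]].
Symmetric row and column elimination reduces A to a congruent diagonal form with pivots -5, -1/5, 0.
Counting signs: 2 negative, 1 zero.
Hence Q is negative semidefinite.

negative semidefinite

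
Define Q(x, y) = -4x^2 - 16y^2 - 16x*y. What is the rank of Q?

1

The symmetric matrix is A = [[-4, -8], [-8, -16]].
Symmetric row and column elimination reduces A to a congruent diagonal form with pivots -4, 0.
So there are 1 negative, 1 zero pivots.
The rank is the number of nonzero pivots: 1.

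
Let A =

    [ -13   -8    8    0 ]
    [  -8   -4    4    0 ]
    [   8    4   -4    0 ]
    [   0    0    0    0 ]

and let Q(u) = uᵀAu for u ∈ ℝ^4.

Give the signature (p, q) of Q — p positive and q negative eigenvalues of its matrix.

(1, 1)

Applying the same elementary operations to the rows and columns of A produces a congruent diagonal matrix with entries -13, 12/13, 0, 0.
So there are 1 positive, 1 negative, 2 zero pivots.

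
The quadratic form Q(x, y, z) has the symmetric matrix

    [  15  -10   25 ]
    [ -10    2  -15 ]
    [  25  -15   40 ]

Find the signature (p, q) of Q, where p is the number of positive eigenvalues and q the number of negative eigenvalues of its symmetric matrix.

An LDLᵀ factorisation of A has diagonal entries 15, -14/3, -15/14.
Counting signs: 1 positive, 2 negative.

(1, 2)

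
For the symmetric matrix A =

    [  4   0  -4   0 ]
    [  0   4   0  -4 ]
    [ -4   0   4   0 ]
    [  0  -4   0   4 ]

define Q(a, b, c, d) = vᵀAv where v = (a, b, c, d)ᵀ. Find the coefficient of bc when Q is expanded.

The coefficient of bc is A[2,3] + A[3,2] = 2·0 = 0.

0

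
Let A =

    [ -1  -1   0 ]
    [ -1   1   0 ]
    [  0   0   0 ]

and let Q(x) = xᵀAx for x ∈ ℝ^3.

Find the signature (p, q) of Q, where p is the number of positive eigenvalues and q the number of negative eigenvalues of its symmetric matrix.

(1, 1)

Congruent diagonalization of A (simultaneous row and column reduction) yields pivots -1, 2, 0.
So there are 1 positive, 1 negative, 1 zero pivots.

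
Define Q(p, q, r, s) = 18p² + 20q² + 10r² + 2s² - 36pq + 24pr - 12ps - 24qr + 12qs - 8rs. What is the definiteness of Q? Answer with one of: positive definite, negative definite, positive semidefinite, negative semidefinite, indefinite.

Write A = [[18, -18, 12, -6], [-18, 20, -12, 6], [12, -12, 10, -4], [-6, 6, -4, 2]].
Row-reducing A symmetrically gives the diagonal entries 18, 2, 2, 0.
That gives 3 positive, 1 zero pivots.
Hence Q is positive semidefinite.

positive semidefinite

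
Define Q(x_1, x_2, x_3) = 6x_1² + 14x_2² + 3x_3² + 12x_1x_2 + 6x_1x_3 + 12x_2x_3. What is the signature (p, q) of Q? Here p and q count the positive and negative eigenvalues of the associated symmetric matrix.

(3, 0)

Write A = [[6, 6, 3], [6, 14, 6], [3, 6, 3]].
An LDLᵀ factorisation of A has diagonal entries 6, 8, 3/8.
Counting signs: 3 positive.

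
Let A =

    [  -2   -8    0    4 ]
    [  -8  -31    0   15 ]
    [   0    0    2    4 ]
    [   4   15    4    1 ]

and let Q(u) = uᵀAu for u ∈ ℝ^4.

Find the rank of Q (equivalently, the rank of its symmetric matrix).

Applying the same elementary operations to the rows and columns of A produces a congruent diagonal matrix with entries -2, 1, 2, 0.
Counting signs: 2 positive, 1 negative, 1 zero.
The rank is the number of nonzero pivots: 3.

3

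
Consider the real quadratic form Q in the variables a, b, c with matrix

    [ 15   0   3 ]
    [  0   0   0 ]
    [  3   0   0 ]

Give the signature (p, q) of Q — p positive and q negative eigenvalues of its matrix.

Symmetric row and column elimination reduces A to a congruent diagonal form with pivots 15, 0, -3/5.
Counting signs: 1 positive, 1 negative, 1 zero.

(1, 1)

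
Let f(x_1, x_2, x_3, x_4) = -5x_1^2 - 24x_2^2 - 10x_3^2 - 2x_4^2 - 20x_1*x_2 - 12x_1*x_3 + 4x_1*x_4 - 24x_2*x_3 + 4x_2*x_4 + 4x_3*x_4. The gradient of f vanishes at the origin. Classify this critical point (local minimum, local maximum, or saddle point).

The Hessian at the origin is H = [[-10, -20, -12, 4], [-20, -48, -24, 4], [-12, -24, -20, 4], [4, 4, 4, -4]].
Row-reducing H symmetrically gives the diagonal entries -10, -8, -28/5, -2/7.
That gives 4 negative pivots.
H is negative definite, so the origin is a strict local maximum.

local maximum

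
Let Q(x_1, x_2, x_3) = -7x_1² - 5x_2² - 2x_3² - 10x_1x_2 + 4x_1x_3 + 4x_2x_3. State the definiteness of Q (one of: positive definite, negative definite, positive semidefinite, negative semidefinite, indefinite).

The symmetric matrix of Q is A = [[-7, -5, 2], [-5, -5, 2], [2, 2, -2]].
Leading principal minors: Δ_1 = -7, Δ_2 = 10, Δ_3 = -12.
The signs alternate starting with Δ_1 < 0, so by Sylvester's criterion Q is negative definite.

negative definite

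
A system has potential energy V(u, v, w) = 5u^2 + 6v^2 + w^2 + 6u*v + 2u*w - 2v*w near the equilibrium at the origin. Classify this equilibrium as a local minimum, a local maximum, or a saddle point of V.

local minimum

The Hessian at the origin is H = [[10, 6, 2], [6, 12, -2], [2, -2, 2]].
Row-reducing H symmetrically gives the diagonal entries 10, 42/5, 8/21.
That gives 3 positive pivots.
H is positive definite, so the origin is a strict local minimum.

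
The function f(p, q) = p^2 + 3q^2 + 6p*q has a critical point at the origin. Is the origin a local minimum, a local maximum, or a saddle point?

saddle point

The Hessian at the origin is H = [[2, 6], [6, 6]].
det H = 2·6 − (6)² = -24 < 0, so H is indefinite.
Therefore the origin is a saddle point.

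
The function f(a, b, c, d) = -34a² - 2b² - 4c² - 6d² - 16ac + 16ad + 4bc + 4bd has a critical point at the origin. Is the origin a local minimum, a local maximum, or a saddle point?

The Hessian at the origin is H = [[-68, 0, -16, 16], [0, -4, 4, 4], [-16, 4, -8, 0], [16, 4, 0, -12]].
Symmetric row and column elimination reduces H to a congruent diagonal form with pivots -68, -4, -4/17, -4.
Counting signs: 4 negative.
H is negative definite, so the origin is a strict local maximum.

local maximum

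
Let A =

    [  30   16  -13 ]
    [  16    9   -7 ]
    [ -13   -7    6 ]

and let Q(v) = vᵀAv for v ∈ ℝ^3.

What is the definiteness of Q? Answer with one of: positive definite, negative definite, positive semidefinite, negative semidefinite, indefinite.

Leading principal minors: Δ_1 = 30, Δ_2 = 14, Δ_3 = 5.
All leading principal minors are positive, so by Sylvester's criterion Q is positive definite.

positive definite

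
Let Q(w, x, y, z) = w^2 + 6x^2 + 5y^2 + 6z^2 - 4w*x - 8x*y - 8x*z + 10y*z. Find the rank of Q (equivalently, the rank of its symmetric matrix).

The associated matrix is A = [[1, -2, 0, 0], [-2, 6, -4, -4], [0, -4, 5, 5], [0, -4, 5, 6]].
Row-reducing A symmetrically gives the diagonal entries 1, 2, -3, 1.
Counting signs: 3 positive, 1 negative.
The rank is the number of nonzero pivots: 4.

4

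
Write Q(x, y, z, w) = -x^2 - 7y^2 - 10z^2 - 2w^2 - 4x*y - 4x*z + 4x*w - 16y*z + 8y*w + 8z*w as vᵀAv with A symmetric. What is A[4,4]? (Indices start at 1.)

The coefficient of w^2 in Q is -2, and that is exactly A[4,4].

-2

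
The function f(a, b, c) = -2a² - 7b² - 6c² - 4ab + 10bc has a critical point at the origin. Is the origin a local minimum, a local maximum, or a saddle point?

local maximum

The Hessian at the origin is H = [[-4, -4, 0], [-4, -14, 10], [0, 10, -12]].
Congruent diagonalization of H (simultaneous row and column reduction) yields pivots -4, -10, -2.
Counting signs: 3 negative.
H is negative definite, so the origin is a strict local maximum.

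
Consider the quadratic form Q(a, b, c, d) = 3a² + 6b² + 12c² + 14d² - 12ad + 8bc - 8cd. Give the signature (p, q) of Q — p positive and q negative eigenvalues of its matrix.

(4, 0)

The symmetric matrix is A = [[3, 0, 0, -6], [0, 6, 4, 0], [0, 4, 12, -4], [-6, 0, -4, 14]].
Applying the same elementary operations to the rows and columns of A produces a congruent diagonal matrix with entries 3, 6, 28/3, 2/7.
So there are 4 positive pivots.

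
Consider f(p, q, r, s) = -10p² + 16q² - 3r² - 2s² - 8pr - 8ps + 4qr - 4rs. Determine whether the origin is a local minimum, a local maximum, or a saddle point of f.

The Hessian at the origin is H = [[-20, 0, -8, -8], [0, 32, 4, 0], [-8, 4, -6, -4], [-8, 0, -4, -4]].
Congruent diagonalization of H (simultaneous row and column reduction) yields pivots -20, 32, -33/10, -20/33.
So there are 1 positive, 3 negative pivots.
H is indefinite, so the origin is a saddle point.

saddle point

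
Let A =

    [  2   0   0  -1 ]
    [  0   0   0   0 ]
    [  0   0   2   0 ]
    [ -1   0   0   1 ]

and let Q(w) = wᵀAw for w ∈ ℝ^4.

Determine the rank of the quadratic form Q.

3

Congruent diagonalization of A (simultaneous row and column reduction) yields pivots 2, 0, 2, 1/2.
So there are 3 positive, 1 zero pivots.
The rank is the number of nonzero pivots: 3.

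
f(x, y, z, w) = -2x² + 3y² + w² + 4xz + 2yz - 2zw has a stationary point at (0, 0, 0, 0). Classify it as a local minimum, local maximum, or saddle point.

The Hessian at the origin is H = [[-4, 0, 4, 0], [0, 6, 2, 0], [4, 2, 0, -2], [0, 0, -2, 2]].
Symmetric row and column elimination reduces H to a congruent diagonal form with pivots -4, 6, 10/3, 4/5.
So there are 3 positive, 1 negative pivots.
H is indefinite, so the origin is a saddle point.

saddle point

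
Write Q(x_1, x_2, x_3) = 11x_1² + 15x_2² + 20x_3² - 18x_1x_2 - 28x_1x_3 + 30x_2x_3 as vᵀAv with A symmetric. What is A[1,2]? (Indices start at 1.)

-9

The coefficient of x_1·x_2 in Q is -18. For a symmetric A this equals A[1,2] + A[2,1] = 2·A[1,2].
So A[1,2] = -18/2 = -9.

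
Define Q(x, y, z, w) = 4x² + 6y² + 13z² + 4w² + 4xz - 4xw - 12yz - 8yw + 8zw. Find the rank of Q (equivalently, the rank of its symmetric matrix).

Write A = [[4, 0, 2, -2], [0, 6, -6, -4], [2, -6, 13, 4], [-2, -4, 4, 4]].
Congruent diagonalization of A (simultaneous row and column reduction) yields pivots 4, 6, 6, 1/6.
So there are 4 positive pivots.
The rank is the number of nonzero pivots: 4.

4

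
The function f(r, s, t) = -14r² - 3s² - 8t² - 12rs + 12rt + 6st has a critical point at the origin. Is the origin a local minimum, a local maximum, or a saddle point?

local maximum

The Hessian at the origin is H = [[-28, -12, 12], [-12, -6, 6], [12, 6, -16]].
Row-reducing H symmetrically gives the diagonal entries -28, -6/7, -10.
That gives 3 negative pivots.
H is negative definite, so the origin is a strict local maximum.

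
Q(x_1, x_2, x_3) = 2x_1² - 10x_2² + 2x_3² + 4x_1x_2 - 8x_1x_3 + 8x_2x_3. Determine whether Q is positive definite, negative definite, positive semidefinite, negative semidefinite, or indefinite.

Write A = [[2, 2, -4], [2, -10, 4], [-4, 4, 2]].
An LDLᵀ factorisation of A has diagonal entries 2, -12, -2/3.
So there are 1 positive, 2 negative pivots.
Hence Q is indefinite.

indefinite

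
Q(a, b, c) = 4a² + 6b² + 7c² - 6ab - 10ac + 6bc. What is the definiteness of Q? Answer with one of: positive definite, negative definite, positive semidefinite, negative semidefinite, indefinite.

positive definite

The symmetric matrix of Q is A = [[4, -3, -5], [-3, 6, 3], [-5, 3, 7]].
Leading principal minors: Δ_1 = 4, Δ_2 = 15, Δ_3 = 9.
All leading principal minors are positive, so by Sylvester's criterion Q is positive definite.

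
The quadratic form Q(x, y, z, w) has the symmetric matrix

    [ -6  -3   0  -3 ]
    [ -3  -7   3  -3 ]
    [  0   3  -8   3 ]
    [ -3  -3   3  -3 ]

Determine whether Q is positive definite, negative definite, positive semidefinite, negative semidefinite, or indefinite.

negative definite

Congruent diagonalization of A (simultaneous row and column reduction) yields pivots -6, -11/2, -70/11, -12/35.
That gives 4 negative pivots.
Hence Q is negative definite.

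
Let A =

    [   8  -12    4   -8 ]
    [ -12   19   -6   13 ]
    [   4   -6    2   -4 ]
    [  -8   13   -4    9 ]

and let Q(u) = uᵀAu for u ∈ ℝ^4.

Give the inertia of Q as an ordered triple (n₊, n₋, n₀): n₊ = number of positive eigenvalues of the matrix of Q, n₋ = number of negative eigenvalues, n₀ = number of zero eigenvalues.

(2, 0, 2)

Applying the same elementary operations to the rows and columns of A produces a congruent diagonal matrix with entries 8, 1, 0, 0.
That gives 2 positive, 2 zero pivots.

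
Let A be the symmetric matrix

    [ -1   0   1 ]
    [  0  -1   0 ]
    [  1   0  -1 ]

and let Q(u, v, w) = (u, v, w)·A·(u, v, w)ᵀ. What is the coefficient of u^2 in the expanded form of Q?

The coefficient of u^2 is the diagonal entry A[1,1] = -1.

-1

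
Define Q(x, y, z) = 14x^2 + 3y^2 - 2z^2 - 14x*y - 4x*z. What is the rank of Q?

3

Write A = [[14, -7, -2], [-7, 3, 0], [-2, 0, -2]].
Row-reducing A symmetrically gives the diagonal entries 14, -1/2, -2/7.
That gives 1 positive, 2 negative pivots.
The rank is the number of nonzero pivots: 3.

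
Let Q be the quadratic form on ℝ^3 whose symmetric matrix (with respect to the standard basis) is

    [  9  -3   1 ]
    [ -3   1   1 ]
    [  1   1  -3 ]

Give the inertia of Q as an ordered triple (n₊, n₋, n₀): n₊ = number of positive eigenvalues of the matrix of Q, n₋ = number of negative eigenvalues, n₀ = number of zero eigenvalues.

By Sylvester's law of inertia any congruent diagonalization of A has 2 positive, 1 negative and 0 zero entries.

(2, 1, 0)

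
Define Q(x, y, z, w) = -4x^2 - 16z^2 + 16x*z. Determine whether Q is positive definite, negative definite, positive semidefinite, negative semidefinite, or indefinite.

Write A = [[-4, 0, 8, 0], [0, 0, 0, 0], [8, 0, -16, 0], [0, 0, 0, 0]].
Congruent diagonalization of A (simultaneous row and column reduction) yields pivots -4, 0, 0, 0.
Counting signs: 1 negative, 3 zero.
Hence Q is negative semidefinite.

negative semidefinite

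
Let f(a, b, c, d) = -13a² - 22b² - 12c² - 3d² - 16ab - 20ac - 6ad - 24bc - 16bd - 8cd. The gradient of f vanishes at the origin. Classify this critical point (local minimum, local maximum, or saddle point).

local maximum

The Hessian at the origin is H = [[-26, -16, -20, -6], [-16, -44, -24, -16], [-20, -24, -24, -8], [-6, -16, -8, -6]].
Congruent diagonalization of H (simultaneous row and column reduction) yields pivots -26, -444/13, -512/111, -1/32.
Counting signs: 4 negative.
H is negative definite, so the origin is a strict local maximum.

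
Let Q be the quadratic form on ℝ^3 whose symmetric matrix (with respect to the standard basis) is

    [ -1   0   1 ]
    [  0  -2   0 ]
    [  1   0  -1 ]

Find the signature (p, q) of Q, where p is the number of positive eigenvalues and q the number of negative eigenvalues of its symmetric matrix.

Row-reducing A symmetrically gives the diagonal entries -1, -2, 0.
Counting signs: 2 negative, 1 zero.

(0, 2)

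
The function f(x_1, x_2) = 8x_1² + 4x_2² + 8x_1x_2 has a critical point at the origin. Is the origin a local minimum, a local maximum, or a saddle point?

The Hessian at the origin is H = [[16, 8], [8, 8]].
det H = 16·8 − (8)² = 64 > 0 and H[1,1] = 16 > 0, so H is positive definite.
Therefore the origin is a local minimum.

local minimum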